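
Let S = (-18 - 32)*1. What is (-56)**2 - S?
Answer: 3186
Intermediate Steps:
S = -50 (S = -50*1 = -50)
(-56)**2 - S = (-56)**2 - 1*(-50) = 3136 + 50 = 3186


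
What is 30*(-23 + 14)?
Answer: -270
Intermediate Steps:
30*(-23 + 14) = 30*(-9) = -270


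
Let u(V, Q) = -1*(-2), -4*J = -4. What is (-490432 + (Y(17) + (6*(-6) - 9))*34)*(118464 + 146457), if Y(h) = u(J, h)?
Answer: -130313050374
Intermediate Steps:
J = 1 (J = -¼*(-4) = 1)
u(V, Q) = 2
Y(h) = 2
(-490432 + (Y(17) + (6*(-6) - 9))*34)*(118464 + 146457) = (-490432 + (2 + (6*(-6) - 9))*34)*(118464 + 146457) = (-490432 + (2 + (-36 - 9))*34)*264921 = (-490432 + (2 - 45)*34)*264921 = (-490432 - 43*34)*264921 = (-490432 - 1462)*264921 = -491894*264921 = -130313050374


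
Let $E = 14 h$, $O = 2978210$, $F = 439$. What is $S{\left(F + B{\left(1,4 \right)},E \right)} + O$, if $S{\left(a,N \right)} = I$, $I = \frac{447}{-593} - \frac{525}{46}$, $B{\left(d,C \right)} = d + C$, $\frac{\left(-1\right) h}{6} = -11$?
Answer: $\frac{81239280493}{27278} \approx 2.9782 \cdot 10^{6}$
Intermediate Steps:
$h = 66$ ($h = \left(-6\right) \left(-11\right) = 66$)
$B{\left(d,C \right)} = C + d$
$E = 924$ ($E = 14 \cdot 66 = 924$)
$I = - \frac{331887}{27278}$ ($I = 447 \left(- \frac{1}{593}\right) - \frac{525}{46} = - \frac{447}{593} - \frac{525}{46} = - \frac{331887}{27278} \approx -12.167$)
$S{\left(a,N \right)} = - \frac{331887}{27278}$
$S{\left(F + B{\left(1,4 \right)},E \right)} + O = - \frac{331887}{27278} + 2978210 = \frac{81239280493}{27278}$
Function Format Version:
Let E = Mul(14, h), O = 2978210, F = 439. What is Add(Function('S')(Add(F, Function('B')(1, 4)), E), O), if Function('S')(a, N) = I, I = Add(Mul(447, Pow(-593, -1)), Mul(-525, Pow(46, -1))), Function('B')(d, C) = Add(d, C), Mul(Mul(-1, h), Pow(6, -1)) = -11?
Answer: Rational(81239280493, 27278) ≈ 2.9782e+6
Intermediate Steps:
h = 66 (h = Mul(-6, -11) = 66)
Function('B')(d, C) = Add(C, d)
E = 924 (E = Mul(14, 66) = 924)
I = Rational(-331887, 27278) (I = Add(Mul(447, Rational(-1, 593)), Mul(-525, Rational(1, 46))) = Add(Rational(-447, 593), Rational(-525, 46)) = Rational(-331887, 27278) ≈ -12.167)
Function('S')(a, N) = Rational(-331887, 27278)
Add(Function('S')(Add(F, Function('B')(1, 4)), E), O) = Add(Rational(-331887, 27278), 2978210) = Rational(81239280493, 27278)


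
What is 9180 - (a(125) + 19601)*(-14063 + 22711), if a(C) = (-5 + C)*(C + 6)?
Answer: -305446828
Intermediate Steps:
a(C) = (-5 + C)*(6 + C)
9180 - (a(125) + 19601)*(-14063 + 22711) = 9180 - ((-30 + 125 + 125²) + 19601)*(-14063 + 22711) = 9180 - ((-30 + 125 + 15625) + 19601)*8648 = 9180 - (15720 + 19601)*8648 = 9180 - 35321*8648 = 9180 - 1*305456008 = 9180 - 305456008 = -305446828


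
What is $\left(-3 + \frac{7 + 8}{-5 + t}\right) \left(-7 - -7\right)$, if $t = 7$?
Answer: $0$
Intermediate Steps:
$\left(-3 + \frac{7 + 8}{-5 + t}\right) \left(-7 - -7\right) = \left(-3 + \frac{7 + 8}{-5 + 7}\right) \left(-7 - -7\right) = \left(-3 + \frac{15}{2}\right) \left(-7 + 7\right) = \left(-3 + 15 \cdot \frac{1}{2}\right) 0 = \left(-3 + \frac{15}{2}\right) 0 = \frac{9}{2} \cdot 0 = 0$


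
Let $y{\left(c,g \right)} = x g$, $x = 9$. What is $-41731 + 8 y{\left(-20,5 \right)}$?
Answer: $-41371$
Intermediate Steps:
$y{\left(c,g \right)} = 9 g$
$-41731 + 8 y{\left(-20,5 \right)} = -41731 + 8 \cdot 9 \cdot 5 = -41731 + 8 \cdot 45 = -41731 + 360 = -41371$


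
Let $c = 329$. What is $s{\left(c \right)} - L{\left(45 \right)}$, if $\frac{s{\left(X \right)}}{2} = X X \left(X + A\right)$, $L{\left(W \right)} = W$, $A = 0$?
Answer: $71222533$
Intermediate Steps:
$s{\left(X \right)} = 2 X^{3}$ ($s{\left(X \right)} = 2 X X \left(X + 0\right) = 2 X^{2} X = 2 X^{3}$)
$s{\left(c \right)} - L{\left(45 \right)} = 2 \cdot 329^{3} - 45 = 2 \cdot 35611289 - 45 = 71222578 - 45 = 71222533$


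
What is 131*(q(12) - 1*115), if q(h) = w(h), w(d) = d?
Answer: -13493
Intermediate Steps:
q(h) = h
131*(q(12) - 1*115) = 131*(12 - 1*115) = 131*(12 - 115) = 131*(-103) = -13493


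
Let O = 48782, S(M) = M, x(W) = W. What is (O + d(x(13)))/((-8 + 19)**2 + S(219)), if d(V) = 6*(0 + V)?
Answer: 2443/17 ≈ 143.71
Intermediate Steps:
d(V) = 6*V
(O + d(x(13)))/((-8 + 19)**2 + S(219)) = (48782 + 6*13)/((-8 + 19)**2 + 219) = (48782 + 78)/(11**2 + 219) = 48860/(121 + 219) = 48860/340 = 48860*(1/340) = 2443/17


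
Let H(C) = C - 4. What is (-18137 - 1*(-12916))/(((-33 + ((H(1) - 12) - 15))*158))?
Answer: 5221/9954 ≈ 0.52451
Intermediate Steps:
H(C) = -4 + C
(-18137 - 1*(-12916))/(((-33 + ((H(1) - 12) - 15))*158)) = (-18137 - 1*(-12916))/(((-33 + (((-4 + 1) - 12) - 15))*158)) = (-18137 + 12916)/(((-33 + ((-3 - 12) - 15))*158)) = -5221*1/(158*(-33 + (-15 - 15))) = -5221*1/(158*(-33 - 30)) = -5221/((-63*158)) = -5221/(-9954) = -5221*(-1/9954) = 5221/9954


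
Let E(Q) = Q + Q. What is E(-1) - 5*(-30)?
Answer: 148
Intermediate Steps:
E(Q) = 2*Q
E(-1) - 5*(-30) = 2*(-1) - 5*(-30) = -2 + 150 = 148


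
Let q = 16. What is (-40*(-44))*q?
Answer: 28160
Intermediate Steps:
(-40*(-44))*q = -40*(-44)*16 = 1760*16 = 28160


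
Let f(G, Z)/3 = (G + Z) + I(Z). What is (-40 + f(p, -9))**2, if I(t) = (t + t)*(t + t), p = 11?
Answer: 879844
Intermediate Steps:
I(t) = 4*t**2 (I(t) = (2*t)*(2*t) = 4*t**2)
f(G, Z) = 3*G + 3*Z + 12*Z**2 (f(G, Z) = 3*((G + Z) + 4*Z**2) = 3*(G + Z + 4*Z**2) = 3*G + 3*Z + 12*Z**2)
(-40 + f(p, -9))**2 = (-40 + (3*11 + 3*(-9) + 12*(-9)**2))**2 = (-40 + (33 - 27 + 12*81))**2 = (-40 + (33 - 27 + 972))**2 = (-40 + 978)**2 = 938**2 = 879844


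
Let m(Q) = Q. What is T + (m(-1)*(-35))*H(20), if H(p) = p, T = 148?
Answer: 848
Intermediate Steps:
T + (m(-1)*(-35))*H(20) = 148 - 1*(-35)*20 = 148 + 35*20 = 148 + 700 = 848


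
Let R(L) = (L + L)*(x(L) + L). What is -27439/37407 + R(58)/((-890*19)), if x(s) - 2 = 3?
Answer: -368681923/316276185 ≈ -1.1657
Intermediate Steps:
x(s) = 5 (x(s) = 2 + 3 = 5)
R(L) = 2*L*(5 + L) (R(L) = (L + L)*(5 + L) = (2*L)*(5 + L) = 2*L*(5 + L))
-27439/37407 + R(58)/((-890*19)) = -27439/37407 + (2*58*(5 + 58))/((-890*19)) = -27439*1/37407 + (2*58*63)/(-16910) = -27439/37407 + 7308*(-1/16910) = -27439/37407 - 3654/8455 = -368681923/316276185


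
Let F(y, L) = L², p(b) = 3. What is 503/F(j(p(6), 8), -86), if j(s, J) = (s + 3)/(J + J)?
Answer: 503/7396 ≈ 0.068010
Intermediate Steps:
j(s, J) = (3 + s)/(2*J) (j(s, J) = (3 + s)/((2*J)) = (3 + s)*(1/(2*J)) = (3 + s)/(2*J))
503/F(j(p(6), 8), -86) = 503/((-86)²) = 503/7396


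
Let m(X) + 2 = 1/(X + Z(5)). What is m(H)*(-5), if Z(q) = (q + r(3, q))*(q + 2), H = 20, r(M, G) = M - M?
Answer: 109/11 ≈ 9.9091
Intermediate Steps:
r(M, G) = 0
Z(q) = q*(2 + q) (Z(q) = (q + 0)*(q + 2) = q*(2 + q))
m(X) = -2 + 1/(35 + X) (m(X) = -2 + 1/(X + 5*(2 + 5)) = -2 + 1/(X + 5*7) = -2 + 1/(X + 35) = -2 + 1/(35 + X))
m(H)*(-5) = ((-69 - 2*20)/(35 + 20))*(-5) = ((-69 - 40)/55)*(-5) = ((1/55)*(-109))*(-5) = -109/55*(-5) = 109/11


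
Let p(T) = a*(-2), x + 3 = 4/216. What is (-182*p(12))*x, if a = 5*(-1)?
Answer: 146510/27 ≈ 5426.3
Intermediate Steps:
x = -161/54 (x = -3 + 4/216 = -3 + 4*(1/216) = -3 + 1/54 = -161/54 ≈ -2.9815)
a = -5
p(T) = 10 (p(T) = -5*(-2) = 10)
(-182*p(12))*x = -182*10*(-161/54) = -1820*(-161/54) = 146510/27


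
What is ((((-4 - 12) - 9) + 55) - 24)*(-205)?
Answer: -1230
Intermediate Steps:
((((-4 - 12) - 9) + 55) - 24)*(-205) = (((-16 - 9) + 55) - 24)*(-205) = ((-25 + 55) - 24)*(-205) = (30 - 24)*(-205) = 6*(-205) = -1230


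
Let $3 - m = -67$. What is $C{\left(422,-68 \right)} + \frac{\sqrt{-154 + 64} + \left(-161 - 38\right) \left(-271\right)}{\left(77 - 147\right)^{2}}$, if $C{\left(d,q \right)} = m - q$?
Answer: $\frac{730129}{4900} + \frac{3 i \sqrt{10}}{4900} \approx 149.01 + 0.0019361 i$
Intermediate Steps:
$m = 70$ ($m = 3 - -67 = 3 + 67 = 70$)
$C{\left(d,q \right)} = 70 - q$
$C{\left(422,-68 \right)} + \frac{\sqrt{-154 + 64} + \left(-161 - 38\right) \left(-271\right)}{\left(77 - 147\right)^{2}} = \left(70 - -68\right) + \frac{\sqrt{-154 + 64} + \left(-161 - 38\right) \left(-271\right)}{\left(77 - 147\right)^{2}} = \left(70 + 68\right) + \frac{\sqrt{-90} + \left(-161 - 38\right) \left(-271\right)}{\left(-70\right)^{2}} = 138 + \frac{3 i \sqrt{10} - -53929}{4900} = 138 + \left(3 i \sqrt{10} + 53929\right) \frac{1}{4900} = 138 + \left(53929 + 3 i \sqrt{10}\right) \frac{1}{4900} = 138 + \left(\frac{53929}{4900} + \frac{3 i \sqrt{10}}{4900}\right) = \frac{730129}{4900} + \frac{3 i \sqrt{10}}{4900}$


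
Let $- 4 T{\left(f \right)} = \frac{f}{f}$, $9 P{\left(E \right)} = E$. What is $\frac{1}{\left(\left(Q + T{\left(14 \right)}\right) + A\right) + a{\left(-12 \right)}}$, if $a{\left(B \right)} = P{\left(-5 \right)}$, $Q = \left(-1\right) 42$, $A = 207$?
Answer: $\frac{36}{5911} \approx 0.0060903$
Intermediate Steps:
$P{\left(E \right)} = \frac{E}{9}$
$Q = -42$
$a{\left(B \right)} = - \frac{5}{9}$ ($a{\left(B \right)} = \frac{1}{9} \left(-5\right) = - \frac{5}{9}$)
$T{\left(f \right)} = - \frac{1}{4}$ ($T{\left(f \right)} = - \frac{f \frac{1}{f}}{4} = \left(- \frac{1}{4}\right) 1 = - \frac{1}{4}$)
$\frac{1}{\left(\left(Q + T{\left(14 \right)}\right) + A\right) + a{\left(-12 \right)}} = \frac{1}{\left(\left(-42 - \frac{1}{4}\right) + 207\right) - \frac{5}{9}} = \frac{1}{\left(- \frac{169}{4} + 207\right) - \frac{5}{9}} = \frac{1}{\frac{659}{4} - \frac{5}{9}} = \frac{1}{\frac{5911}{36}} = \frac{36}{5911}$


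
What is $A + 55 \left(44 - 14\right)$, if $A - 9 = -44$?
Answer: $1615$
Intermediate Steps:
$A = -35$ ($A = 9 - 44 = -35$)
$A + 55 \left(44 - 14\right) = -35 + 55 \left(44 - 14\right) = -35 + 55 \cdot 30 = -35 + 1650 = 1615$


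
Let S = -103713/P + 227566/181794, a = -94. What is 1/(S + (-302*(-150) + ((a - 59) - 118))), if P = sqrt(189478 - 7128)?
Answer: 67843655870850388200/3054928033394824757962879 + 4284521246966085*sqrt(7294)/3054928033394824757962879 ≈ 2.2328e-5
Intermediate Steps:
P = 5*sqrt(7294) (P = sqrt(182350) = 5*sqrt(7294) ≈ 427.02)
S = 113783/90897 - 103713*sqrt(7294)/36470 (S = -103713*sqrt(7294)/36470 + 227566/181794 = -103713*sqrt(7294)/36470 + 227566*(1/181794) = -103713*sqrt(7294)/36470 + 113783/90897 = 113783/90897 - 103713*sqrt(7294)/36470 ≈ -241.62)
1/(S + (-302*(-150) + ((a - 59) - 118))) = 1/((113783/90897 - 103713*sqrt(7294)/36470) + (-302*(-150) + ((-94 - 59) - 118))) = 1/((113783/90897 - 103713*sqrt(7294)/36470) + (45300 + (-153 - 118))) = 1/((113783/90897 - 103713*sqrt(7294)/36470) + (45300 - 271)) = 1/((113783/90897 - 103713*sqrt(7294)/36470) + 45029) = 1/(4093114796/90897 - 103713*sqrt(7294)/36470)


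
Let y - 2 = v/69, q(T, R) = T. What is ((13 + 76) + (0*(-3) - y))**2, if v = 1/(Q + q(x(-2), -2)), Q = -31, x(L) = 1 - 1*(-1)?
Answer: 30306631744/4004001 ≈ 7569.1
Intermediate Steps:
x(L) = 2 (x(L) = 1 + 1 = 2)
v = -1/29 (v = 1/(-31 + 2) = 1/(-29) = -1/29 ≈ -0.034483)
y = 4001/2001 (y = 2 - 1/29/69 = 2 - 1/29*1/69 = 2 - 1/2001 = 4001/2001 ≈ 1.9995)
((13 + 76) + (0*(-3) - y))**2 = ((13 + 76) + (0*(-3) - 1*4001/2001))**2 = (89 + (0 - 4001/2001))**2 = (89 - 4001/2001)**2 = (174088/2001)**2 = 30306631744/4004001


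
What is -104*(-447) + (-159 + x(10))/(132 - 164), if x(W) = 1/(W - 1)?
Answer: 6694987/144 ≈ 46493.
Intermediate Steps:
x(W) = 1/(-1 + W)
-104*(-447) + (-159 + x(10))/(132 - 164) = -104*(-447) + (-159 + 1/(-1 + 10))/(132 - 164) = 46488 + (-159 + 1/9)/(-32) = 46488 + (-159 + ⅑)*(-1/32) = 46488 - 1430/9*(-1/32) = 46488 + 715/144 = 6694987/144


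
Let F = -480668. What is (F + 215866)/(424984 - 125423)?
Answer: -264802/299561 ≈ -0.88397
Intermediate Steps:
(F + 215866)/(424984 - 125423) = (-480668 + 215866)/(424984 - 125423) = -264802/299561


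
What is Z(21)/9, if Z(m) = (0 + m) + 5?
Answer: 26/9 ≈ 2.8889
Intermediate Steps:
Z(m) = 5 + m (Z(m) = m + 5 = 5 + m)
Z(21)/9 = (5 + 21)/9 = (1/9)*26 = 26/9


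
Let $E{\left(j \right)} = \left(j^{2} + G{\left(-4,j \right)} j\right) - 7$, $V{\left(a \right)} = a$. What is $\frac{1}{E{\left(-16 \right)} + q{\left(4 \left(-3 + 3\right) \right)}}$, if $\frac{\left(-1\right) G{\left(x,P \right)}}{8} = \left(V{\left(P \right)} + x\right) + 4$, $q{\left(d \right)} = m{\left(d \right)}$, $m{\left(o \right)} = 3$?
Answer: $- \frac{1}{1796} \approx -0.00055679$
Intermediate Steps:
$q{\left(d \right)} = 3$
$G{\left(x,P \right)} = -32 - 8 P - 8 x$ ($G{\left(x,P \right)} = - 8 \left(\left(P + x\right) + 4\right) = - 8 \left(4 + P + x\right) = -32 - 8 P - 8 x$)
$E{\left(j \right)} = -7 - 7 j^{2}$ ($E{\left(j \right)} = \left(j^{2} + \left(-32 - 8 j - -32\right) j\right) - 7 = \left(j^{2} + \left(-32 - 8 j + 32\right) j\right) - 7 = \left(j^{2} + - 8 j j\right) - 7 = \left(j^{2} - 8 j^{2}\right) - 7 = - 7 j^{2} - 7 = -7 - 7 j^{2}$)
$\frac{1}{E{\left(-16 \right)} + q{\left(4 \left(-3 + 3\right) \right)}} = \frac{1}{\left(-7 - 7 \left(-16\right)^{2}\right) + 3} = \frac{1}{\left(-7 - 1792\right) + 3} = \frac{1}{-1799 + 3} = \frac{1}{-1796} = - \frac{1}{1796}$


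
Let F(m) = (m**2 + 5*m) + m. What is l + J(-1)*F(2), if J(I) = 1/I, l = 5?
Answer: -11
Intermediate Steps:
J(I) = 1/I
F(m) = m**2 + 6*m
l + J(-1)*F(2) = 5 + (2*(6 + 2))/(-1) = 5 - 2*8 = 5 - 1*16 = 5 - 16 = -11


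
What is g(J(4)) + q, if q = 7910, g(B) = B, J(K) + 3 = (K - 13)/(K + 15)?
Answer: 150224/19 ≈ 7906.5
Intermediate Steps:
J(K) = -3 + (-13 + K)/(15 + K) (J(K) = -3 + (K - 13)/(K + 15) = -3 + (-13 + K)/(15 + K))
g(J(4)) + q = 2*(-29 - 1*4)/(15 + 4) + 7910 = 2*(-29 - 4)/19 + 7910 = 2*(1/19)*(-33) + 7910 = -66/19 + 7910 = 150224/19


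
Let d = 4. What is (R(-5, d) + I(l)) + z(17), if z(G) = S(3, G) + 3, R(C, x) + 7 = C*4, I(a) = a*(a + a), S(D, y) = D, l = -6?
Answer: 51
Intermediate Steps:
I(a) = 2*a**2 (I(a) = a*(2*a) = 2*a**2)
R(C, x) = -7 + 4*C (R(C, x) = -7 + C*4 = -7 + 4*C)
z(G) = 6 (z(G) = 3 + 3 = 6)
(R(-5, d) + I(l)) + z(17) = ((-7 + 4*(-5)) + 2*(-6)**2) + 6 = ((-7 - 20) + 2*36) + 6 = (-27 + 72) + 6 = 45 + 6 = 51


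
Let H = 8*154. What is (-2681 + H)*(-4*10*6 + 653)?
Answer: -598437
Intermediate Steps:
H = 1232
(-2681 + H)*(-4*10*6 + 653) = (-2681 + 1232)*(-4*10*6 + 653) = -1449*(-40*6 + 653) = -1449*(-240 + 653) = -1449*413 = -598437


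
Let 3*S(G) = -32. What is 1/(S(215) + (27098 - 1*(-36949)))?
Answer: 3/192109 ≈ 1.5616e-5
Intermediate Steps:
S(G) = -32/3 (S(G) = (⅓)*(-32) = -32/3)
1/(S(215) + (27098 - 1*(-36949))) = 1/(-32/3 + (27098 - 1*(-36949))) = 1/(-32/3 + (27098 + 36949)) = 1/(-32/3 + 64047) = 1/(192109/3) = 3/192109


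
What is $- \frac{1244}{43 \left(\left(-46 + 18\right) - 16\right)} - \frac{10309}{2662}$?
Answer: $- \frac{368025}{114466} \approx -3.2151$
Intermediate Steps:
$- \frac{1244}{43 \left(\left(-46 + 18\right) - 16\right)} - \frac{10309}{2662} = - \frac{1244}{43 \left(-28 - 16\right)} - \frac{10309}{2662} = - \frac{1244}{43 \left(-44\right)} - \frac{10309}{2662} = - \frac{1244}{-1892} - \frac{10309}{2662} = \left(-1244\right) \left(- \frac{1}{1892}\right) - \frac{10309}{2662} = \frac{311}{473} - \frac{10309}{2662} = - \frac{368025}{114466}$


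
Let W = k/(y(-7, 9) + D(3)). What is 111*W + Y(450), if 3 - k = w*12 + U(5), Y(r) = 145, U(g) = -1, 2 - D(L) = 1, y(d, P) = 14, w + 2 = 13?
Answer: -4011/5 ≈ -802.20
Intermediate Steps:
w = 11 (w = -2 + 13 = 11)
D(L) = 1 (D(L) = 2 - 1*1 = 2 - 1 = 1)
k = -128 (k = 3 - (11*12 - 1) = 3 - (132 - 1) = 3 - 1*131 = 3 - 131 = -128)
W = -128/15 (W = -128/(14 + 1) = -128/15 ≈ -8.5333)
111*W + Y(450) = 111*(-128/15) + 145 = -4736/5 + 145 = -4011/5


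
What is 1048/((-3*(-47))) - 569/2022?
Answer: 679609/95034 ≈ 7.1512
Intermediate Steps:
1048/((-3*(-47))) - 569/2022 = 1048/141 - 569*1/2022 = 1048*(1/141) - 569/2022 = 1048/141 - 569/2022 = 679609/95034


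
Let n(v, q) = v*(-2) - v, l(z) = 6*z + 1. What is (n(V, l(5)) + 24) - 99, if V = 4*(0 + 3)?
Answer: -111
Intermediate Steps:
V = 12 (V = 4*3 = 12)
l(z) = 1 + 6*z
n(v, q) = -3*v (n(v, q) = -2*v - v = -3*v)
(n(V, l(5)) + 24) - 99 = (-3*12 + 24) - 99 = (-36 + 24) - 99 = -12 - 99 = -111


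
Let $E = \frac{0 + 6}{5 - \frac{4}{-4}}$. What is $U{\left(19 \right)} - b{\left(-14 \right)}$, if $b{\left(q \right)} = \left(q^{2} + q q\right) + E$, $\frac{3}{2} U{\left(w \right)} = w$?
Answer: $- \frac{1141}{3} \approx -380.33$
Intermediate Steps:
$U{\left(w \right)} = \frac{2 w}{3}$
$E = 1$ ($E = \frac{6}{5 - -1} = \frac{6}{5 + 1} = \frac{6}{6} = 6 \cdot \frac{1}{6} = 1$)
$b{\left(q \right)} = 1 + 2 q^{2}$ ($b{\left(q \right)} = \left(q^{2} + q q\right) + 1 = \left(q^{2} + q^{2}\right) + 1 = 2 q^{2} + 1 = 1 + 2 q^{2}$)
$U{\left(19 \right)} - b{\left(-14 \right)} = \frac{2}{3} \cdot 19 - \left(1 + 2 \left(-14\right)^{2}\right) = \frac{38}{3} - \left(1 + 2 \cdot 196\right) = \frac{38}{3} - \left(1 + 392\right) = \frac{38}{3} - 393 = - \frac{1141}{3}$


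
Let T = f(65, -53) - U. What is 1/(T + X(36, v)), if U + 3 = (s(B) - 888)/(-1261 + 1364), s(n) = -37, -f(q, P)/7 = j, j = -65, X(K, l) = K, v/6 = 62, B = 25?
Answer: 103/51807 ≈ 0.0019882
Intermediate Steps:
v = 372 (v = 6*62 = 372)
f(q, P) = 455 (f(q, P) = -7*(-65) = 455)
U = -1234/103 (U = -3 + (-37 - 888)/(-1261 + 1364) = -3 - 925/103 = -1234/103 ≈ -11.981)
T = 48099/103 (T = 455 - 1*(-1234/103) = 455 + 1234/103 = 48099/103 ≈ 466.98)
1/(T + X(36, v)) = 1/(48099/103 + 36) = 1/(51807/103) = 103/51807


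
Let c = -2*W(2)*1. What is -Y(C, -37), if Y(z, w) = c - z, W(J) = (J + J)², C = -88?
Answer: -56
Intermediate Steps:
W(J) = 4*J² (W(J) = (2*J)² = 4*J²)
c = -32 (c = -8*2²*1 = -8*4*1 = -2*16*1 = -32*1 = -32)
Y(z, w) = -32 - z
-Y(C, -37) = -(-32 - 1*(-88)) = -(-32 + 88) = -1*56 = -56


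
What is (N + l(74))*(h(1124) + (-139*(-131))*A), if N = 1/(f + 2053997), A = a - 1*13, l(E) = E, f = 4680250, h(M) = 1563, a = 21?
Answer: 73372247568565/6734247 ≈ 1.0895e+7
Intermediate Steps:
A = 8 (A = 21 - 1*13 = 21 - 13 = 8)
N = 1/6734247 (N = 1/(4680250 + 2053997) = 1/6734247 ≈ 1.4849e-7)
(N + l(74))*(h(1124) + (-139*(-131))*A) = (1/6734247 + 74)*(1563 - 139*(-131)*8) = 498334279*(1563 + 18209*8)/6734247 = 498334279*(1563 + 145672)/6734247 = (498334279/6734247)*147235 = 73372247568565/6734247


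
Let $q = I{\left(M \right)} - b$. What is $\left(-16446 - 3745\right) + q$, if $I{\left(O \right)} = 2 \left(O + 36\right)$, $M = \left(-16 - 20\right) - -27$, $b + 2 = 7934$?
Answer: $-28069$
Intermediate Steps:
$b = 7932$ ($b = -2 + 7934 = 7932$)
$M = -9$ ($M = -36 + 27 = -9$)
$I{\left(O \right)} = 72 + 2 O$ ($I{\left(O \right)} = 2 \left(36 + O\right) = 72 + 2 O$)
$q = -7878$ ($q = \left(72 + 2 \left(-9\right)\right) - 7932 = \left(72 - 18\right) - 7932 = 54 - 7932 = -7878$)
$\left(-16446 - 3745\right) + q = \left(-16446 - 3745\right) - 7878 = -20191 - 7878 = -28069$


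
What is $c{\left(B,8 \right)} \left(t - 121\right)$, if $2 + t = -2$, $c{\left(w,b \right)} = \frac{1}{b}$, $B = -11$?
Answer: $- \frac{125}{8} \approx -15.625$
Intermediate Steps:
$t = -4$ ($t = -2 - 2 = -4$)
$c{\left(B,8 \right)} \left(t - 121\right) = \frac{-4 - 121}{8} = \frac{1}{8} \left(-125\right) = - \frac{125}{8}$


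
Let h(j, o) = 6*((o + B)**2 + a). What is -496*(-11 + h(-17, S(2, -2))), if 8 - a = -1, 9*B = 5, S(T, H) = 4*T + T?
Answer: -9528656/27 ≈ -3.5291e+5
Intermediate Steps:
S(T, H) = 5*T
B = 5/9 (B = (1/9)*5 = 5/9 ≈ 0.55556)
a = 9 (a = 8 - 1*(-1) = 8 + 1 = 9)
h(j, o) = 54 + 6*(5/9 + o)**2 (h(j, o) = 6*((o + 5/9)**2 + 9) = 6*((5/9 + o)**2 + 9) = 6*(9 + (5/9 + o)**2) = 54 + 6*(5/9 + o)**2)
-496*(-11 + h(-17, S(2, -2))) = -496*(-11 + (54 + 2*(5 + 9*(5*2))**2/27)) = -496*(-11 + (54 + 2*(5 + 9*10)**2/27)) = -496*(-11 + (54 + 2*(5 + 90)**2/27)) = -496*(-11 + (54 + (2/27)*95**2)) = -496*(-11 + (54 + (2/27)*9025)) = -496*(-11 + (54 + 18050/27)) = -496*(-11 + 19508/27) = -496*19211/27 = -9528656/27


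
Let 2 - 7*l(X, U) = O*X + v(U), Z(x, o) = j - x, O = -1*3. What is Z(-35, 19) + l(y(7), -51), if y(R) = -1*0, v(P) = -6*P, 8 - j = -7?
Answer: 46/7 ≈ 6.5714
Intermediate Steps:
j = 15 (j = 8 - 1*(-7) = 8 + 7 = 15)
O = -3
y(R) = 0
Z(x, o) = 15 - x
l(X, U) = 2/7 + 3*X/7 + 6*U/7 (l(X, U) = 2/7 - (-3*X - 6*U)/7 = 2/7 - (-6*U - 3*X)/7 = 2/7 + (3*X/7 + 6*U/7) = 2/7 + 3*X/7 + 6*U/7)
Z(-35, 19) + l(y(7), -51) = (15 - 1*(-35)) + (2/7 + (3/7)*0 + (6/7)*(-51)) = (15 + 35) + (2/7 + 0 - 306/7) = 50 - 304/7 = 46/7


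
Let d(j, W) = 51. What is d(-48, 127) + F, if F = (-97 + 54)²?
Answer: 1900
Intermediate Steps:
F = 1849 (F = (-43)² = 1849)
d(-48, 127) + F = 51 + 1849 = 1900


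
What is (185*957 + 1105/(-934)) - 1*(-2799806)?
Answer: 2780377729/934 ≈ 2.9768e+6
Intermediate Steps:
(185*957 + 1105/(-934)) - 1*(-2799806) = (177045 + 1105*(-1/934)) + 2799806 = (177045 - 1105/934) + 2799806 = 165358925/934 + 2799806 = 2780377729/934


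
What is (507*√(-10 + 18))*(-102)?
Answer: -103428*√2 ≈ -1.4627e+5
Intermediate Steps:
(507*√(-10 + 18))*(-102) = (507*√8)*(-102) = (507*(2*√2))*(-102) = (1014*√2)*(-102) = -103428*√2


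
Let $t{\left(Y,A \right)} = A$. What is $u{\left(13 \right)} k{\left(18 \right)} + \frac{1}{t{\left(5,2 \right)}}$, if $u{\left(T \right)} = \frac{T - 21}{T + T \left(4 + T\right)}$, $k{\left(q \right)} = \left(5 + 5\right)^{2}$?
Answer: $- \frac{683}{234} \approx -2.9188$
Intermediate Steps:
$k{\left(q \right)} = 100$ ($k{\left(q \right)} = 10^{2} = 100$)
$u{\left(T \right)} = \frac{-21 + T}{T + T \left(4 + T\right)}$
$u{\left(13 \right)} k{\left(18 \right)} + \frac{1}{t{\left(5,2 \right)}} = \frac{-21 + 13}{13 \left(5 + 13\right)} 100 + \frac{1}{2} = \frac{1}{13} \cdot \frac{1}{18} \left(-8\right) 100 + \frac{1}{2} = \left(- \frac{4}{117}\right) 100 + \frac{1}{2} = - \frac{400}{117} + \frac{1}{2} = - \frac{683}{234}$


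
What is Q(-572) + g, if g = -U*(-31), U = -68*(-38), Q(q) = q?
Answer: 79532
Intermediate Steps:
U = 2584
g = 80104 (g = -1*2584*(-31) = -2584*(-31) = 80104)
Q(-572) + g = -572 + 80104 = 79532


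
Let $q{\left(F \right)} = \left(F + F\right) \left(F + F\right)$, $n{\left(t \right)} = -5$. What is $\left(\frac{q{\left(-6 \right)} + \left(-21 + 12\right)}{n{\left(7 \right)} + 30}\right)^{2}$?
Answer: $\frac{729}{25} \approx 29.16$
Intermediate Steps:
$q{\left(F \right)} = 4 F^{2}$ ($q{\left(F \right)} = 2 F 2 F = 4 F^{2}$)
$\left(\frac{q{\left(-6 \right)} + \left(-21 + 12\right)}{n{\left(7 \right)} + 30}\right)^{2} = \left(\frac{4 \left(-6\right)^{2} + \left(-21 + 12\right)}{-5 + 30}\right)^{2} = \left(\frac{4 \cdot 36 - 9}{25}\right)^{2} = \left(\left(144 - 9\right) \frac{1}{25}\right)^{2} = \left(135 \cdot \frac{1}{25}\right)^{2} = \left(\frac{27}{5}\right)^{2} = \frac{729}{25}$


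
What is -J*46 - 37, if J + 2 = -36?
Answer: 1711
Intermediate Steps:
J = -38 (J = -2 - 36 = -38)
-J*46 - 37 = -1*(-38)*46 - 37 = 38*46 - 37 = 1748 - 37 = 1711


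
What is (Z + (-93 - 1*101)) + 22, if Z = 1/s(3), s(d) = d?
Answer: -515/3 ≈ -171.67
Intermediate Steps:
Z = ⅓ (Z = 1/3 = ⅓ ≈ 0.33333)
(Z + (-93 - 1*101)) + 22 = (⅓ + (-93 - 1*101)) + 22 = (⅓ + (-93 - 101)) + 22 = (⅓ - 194) + 22 = -581/3 + 22 = -515/3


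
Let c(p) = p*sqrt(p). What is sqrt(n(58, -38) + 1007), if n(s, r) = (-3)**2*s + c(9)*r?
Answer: sqrt(503) ≈ 22.428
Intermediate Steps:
c(p) = p**(3/2)
n(s, r) = 9*s + 27*r (n(s, r) = (-3)**2*s + 9**(3/2)*r = 9*s + 27*r)
sqrt(n(58, -38) + 1007) = sqrt((9*58 + 27*(-38)) + 1007) = sqrt((522 - 1026) + 1007) = sqrt(-504 + 1007) = sqrt(503)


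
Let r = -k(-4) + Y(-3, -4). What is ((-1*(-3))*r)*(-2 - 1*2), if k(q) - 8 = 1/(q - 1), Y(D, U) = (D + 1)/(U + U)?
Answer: 453/5 ≈ 90.600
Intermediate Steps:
Y(D, U) = (1 + D)/(2*U) (Y(D, U) = (1 + D)/((2*U)) = (1 + D)*(1/(2*U)) = (1 + D)/(2*U))
k(q) = 8 + 1/(-1 + q) (k(q) = 8 + 1/(q - 1) = 8 + 1/(-1 + q))
r = -151/20 (r = -(-7 + 8*(-4))/(-1 - 4) + (½)*(1 - 3)/(-4) = -(-7 - 32)/(-5) + (½)*(-¼)*(-2) = -(-1)*(-39)/5 + ¼ = -1*39/5 + ¼ = -39/5 + ¼ = -151/20 ≈ -7.5500)
((-1*(-3))*r)*(-2 - 1*2) = (-1*(-3)*(-151/20))*(-2 - 1*2) = (3*(-151/20))*(-2 - 2) = -453/20*(-4) = 453/5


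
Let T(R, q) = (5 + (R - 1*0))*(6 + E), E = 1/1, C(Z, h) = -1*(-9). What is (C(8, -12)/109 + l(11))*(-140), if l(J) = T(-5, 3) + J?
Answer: -169120/109 ≈ -1551.6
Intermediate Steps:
C(Z, h) = 9
E = 1 (E = 1*1 = 1)
T(R, q) = 35 + 7*R (T(R, q) = (5 + (R - 1*0))*(6 + 1) = (5 + (R + 0))*7 = (5 + R)*7 = 35 + 7*R)
l(J) = J (l(J) = (35 + 7*(-5)) + J = (35 - 35) + J = 0 + J = J)
(C(8, -12)/109 + l(11))*(-140) = (9/109 + 11)*(-140) = (1208/109)*(-140) = -169120/109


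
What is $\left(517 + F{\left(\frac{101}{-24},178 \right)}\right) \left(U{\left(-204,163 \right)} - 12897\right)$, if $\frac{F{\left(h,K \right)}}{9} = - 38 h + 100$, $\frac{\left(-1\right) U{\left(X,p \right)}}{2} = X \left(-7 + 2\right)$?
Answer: $- \frac{170655225}{4} \approx -4.2664 \cdot 10^{7}$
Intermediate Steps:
$U{\left(X,p \right)} = 10 X$ ($U{\left(X,p \right)} = - 2 X \left(-7 + 2\right) = - 2 X \left(-5\right) = - 2 \left(- 5 X\right) = 10 X$)
$F{\left(h,K \right)} = 900 - 342 h$ ($F{\left(h,K \right)} = 9 \left(- 38 h + 100\right) = 9 \left(100 - 38 h\right) = 900 - 342 h$)
$\left(517 + F{\left(\frac{101}{-24},178 \right)}\right) \left(U{\left(-204,163 \right)} - 12897\right) = \left(517 - \left(-900 + 342 \frac{101}{-24}\right)\right) \left(10 \left(-204\right) - 12897\right) = \left(517 - \left(-900 + 342 \cdot 101 \left(- \frac{1}{24}\right)\right)\right) \left(-2040 - 12897\right) = \left(517 + \left(900 - - \frac{5757}{4}\right)\right) \left(-14937\right) = \left(517 + \left(900 + \frac{5757}{4}\right)\right) \left(-14937\right) = \left(517 + \frac{9357}{4}\right) \left(-14937\right) = \frac{11425}{4} \left(-14937\right) = - \frac{170655225}{4}$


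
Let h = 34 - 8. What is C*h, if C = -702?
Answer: -18252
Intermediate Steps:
h = 26
C*h = -702*26 = -18252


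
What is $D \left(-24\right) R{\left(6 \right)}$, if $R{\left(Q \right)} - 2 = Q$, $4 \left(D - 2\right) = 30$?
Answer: $-1824$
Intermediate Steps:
$D = \frac{19}{2}$ ($D = 2 + \frac{1}{4} \cdot 30 = 2 + \frac{15}{2} = \frac{19}{2} \approx 9.5$)
$R{\left(Q \right)} = 2 + Q$
$D \left(-24\right) R{\left(6 \right)} = \frac{19}{2} \left(-24\right) \left(2 + 6\right) = \left(-228\right) 8 = -1824$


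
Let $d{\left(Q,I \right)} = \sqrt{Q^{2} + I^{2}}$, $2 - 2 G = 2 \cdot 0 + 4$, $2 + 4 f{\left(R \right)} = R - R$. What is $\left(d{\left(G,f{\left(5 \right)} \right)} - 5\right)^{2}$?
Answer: $\frac{\left(10 - \sqrt{5}\right)^{2}}{4} \approx 15.07$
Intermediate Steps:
$f{\left(R \right)} = - \frac{1}{2}$ ($f{\left(R \right)} = - \frac{1}{2} + \frac{R - R}{4} = - \frac{1}{2} + \frac{1}{4} \cdot 0 = - \frac{1}{2} + 0 = - \frac{1}{2}$)
$G = -1$ ($G = 1 - \frac{2 \cdot 0 + 4}{2} = 1 - \frac{0 + 4}{2} = 1 - 2 = -1$)
$d{\left(Q,I \right)} = \sqrt{I^{2} + Q^{2}}$
$\left(d{\left(G,f{\left(5 \right)} \right)} - 5\right)^{2} = \left(\sqrt{\left(- \frac{1}{2}\right)^{2} + \left(-1\right)^{2}} - 5\right)^{2} = \left(\sqrt{\frac{1}{4} + 1} - 5\right)^{2} = \left(\sqrt{\frac{5}{4}} - 5\right)^{2} = \left(\frac{\sqrt{5}}{2} - 5\right)^{2} = \left(-5 + \frac{\sqrt{5}}{2}\right)^{2}$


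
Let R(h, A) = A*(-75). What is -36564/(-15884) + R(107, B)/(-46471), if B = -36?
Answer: 37642701/16776031 ≈ 2.2438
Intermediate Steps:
R(h, A) = -75*A
-36564/(-15884) + R(107, B)/(-46471) = -36564/(-15884) - 75*(-36)/(-46471) = -36564*(-1/15884) + 2700*(-1/46471) = 831/361 - 2700/46471 = 37642701/16776031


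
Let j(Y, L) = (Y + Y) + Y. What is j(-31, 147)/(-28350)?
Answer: 31/9450 ≈ 0.0032804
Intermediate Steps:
j(Y, L) = 3*Y (j(Y, L) = 2*Y + Y = 3*Y)
j(-31, 147)/(-28350) = (3*(-31))/(-28350) = -93*(-1/28350) = 31/9450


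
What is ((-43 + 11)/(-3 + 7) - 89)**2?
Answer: 9409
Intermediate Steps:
((-43 + 11)/(-3 + 7) - 89)**2 = (-32/4 - 89)**2 = (-32*1/4 - 89)**2 = (-8 - 89)**2 = (-97)**2 = 9409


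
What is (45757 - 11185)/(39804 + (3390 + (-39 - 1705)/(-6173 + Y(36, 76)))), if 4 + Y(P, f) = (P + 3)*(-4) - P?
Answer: 110094534/137552165 ≈ 0.80038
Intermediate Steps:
Y(P, f) = -16 - 5*P (Y(P, f) = -4 + ((P + 3)*(-4) - P) = -4 + ((3 + P)*(-4) - P) = -4 + ((-12 - 4*P) - P) = -4 + (-12 - 5*P) = -16 - 5*P)
(45757 - 11185)/(39804 + (3390 + (-39 - 1705)/(-6173 + Y(36, 76)))) = (45757 - 11185)/(39804 + (3390 + (-39 - 1705)/(-6173 + (-16 - 5*36)))) = 34572/(39804 + (3390 - 1744/(-6173 + (-16 - 180)))) = 34572/(39804 + (3390 - 1744/(-6173 - 196))) = 34572/(39804 + (3390 - 1744/(-6369))) = 34572/(39804 + (3390 - 1744*(-1/6369))) = 34572/(39804 + (3390 + 1744/6369)) = 34572/(39804 + 21592654/6369) = 34572/(275104330/6369) = 34572*(6369/275104330) = 110094534/137552165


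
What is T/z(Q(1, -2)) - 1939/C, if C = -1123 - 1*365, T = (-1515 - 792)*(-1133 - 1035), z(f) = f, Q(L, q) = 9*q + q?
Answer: -1860576577/7440 ≈ -2.5008e+5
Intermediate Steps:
Q(L, q) = 10*q
T = 5001576 (T = -2307*(-2168) = 5001576)
C = -1488 (C = -1123 - 365 = -1488)
T/z(Q(1, -2)) - 1939/C = 5001576/((10*(-2))) - 1939/(-1488) = 5001576/(-20) - 1939*(-1/1488) = 5001576*(-1/20) + 1939/1488 = -1250394/5 + 1939/1488 = -1860576577/7440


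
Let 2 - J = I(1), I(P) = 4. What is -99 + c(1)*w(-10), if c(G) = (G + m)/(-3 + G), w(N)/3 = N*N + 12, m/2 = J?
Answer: 405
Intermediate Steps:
J = -2 (J = 2 - 1*4 = 2 - 4 = -2)
m = -4 (m = 2*(-2) = -4)
w(N) = 36 + 3*N**2 (w(N) = 3*(N*N + 12) = 3*(N**2 + 12) = 3*(12 + N**2) = 36 + 3*N**2)
c(G) = (-4 + G)/(-3 + G) (c(G) = (G - 4)/(-3 + G) = (-4 + G)/(-3 + G))
-99 + c(1)*w(-10) = -99 + ((-4 + 1)/(-3 + 1))*(36 + 3*(-10)**2) = -99 + (-3/(-2))*(36 + 3*100) = -99 + (-1/2*(-3))*(36 + 300) = -99 + (3/2)*336 = -99 + 504 = 405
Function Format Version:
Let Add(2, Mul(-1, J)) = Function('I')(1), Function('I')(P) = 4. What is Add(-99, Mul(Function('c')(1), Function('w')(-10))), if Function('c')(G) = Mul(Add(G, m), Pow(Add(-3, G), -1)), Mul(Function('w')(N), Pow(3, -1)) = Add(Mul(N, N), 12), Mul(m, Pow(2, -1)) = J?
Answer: 405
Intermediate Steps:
J = -2 (J = Add(2, Mul(-1, 4)) = Add(2, -4) = -2)
m = -4 (m = Mul(2, -2) = -4)
Function('w')(N) = Add(36, Mul(3, Pow(N, 2))) (Function('w')(N) = Mul(3, Add(Mul(N, N), 12)) = Mul(3, Add(Pow(N, 2), 12)) = Mul(3, Add(12, Pow(N, 2))) = Add(36, Mul(3, Pow(N, 2))))
Function('c')(G) = Mul(Pow(Add(-3, G), -1), Add(-4, G)) (Function('c')(G) = Mul(Add(G, -4), Pow(Add(-3, G), -1)) = Mul(Add(-4, G), Pow(Add(-3, G), -1)) = Mul(Pow(Add(-3, G), -1), Add(-4, G)))
Add(-99, Mul(Function('c')(1), Function('w')(-10))) = Add(-99, Mul(Mul(Pow(Add(-3, 1), -1), Add(-4, 1)), Add(36, Mul(3, Pow(-10, 2))))) = Add(-99, Mul(Mul(Pow(-2, -1), -3), Add(36, Mul(3, 100)))) = Add(-99, Mul(Mul(Rational(-1, 2), -3), Add(36, 300))) = Add(-99, Mul(Rational(3, 2), 336)) = Add(-99, 504) = 405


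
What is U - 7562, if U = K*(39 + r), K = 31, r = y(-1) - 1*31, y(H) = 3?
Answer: -7221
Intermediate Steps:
r = -28 (r = 3 - 1*31 = 3 - 31 = -28)
U = 341 (U = 31*(39 - 28) = 31*11 = 341)
U - 7562 = 341 - 7562 = -7221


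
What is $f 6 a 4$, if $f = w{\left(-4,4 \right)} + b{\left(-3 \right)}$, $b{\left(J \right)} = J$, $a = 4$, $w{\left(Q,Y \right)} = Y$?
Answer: $96$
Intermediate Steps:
$f = 1$ ($f = 4 - 3 = 1$)
$f 6 a 4 = 1 \cdot 6 \cdot 4 \cdot 4 = 1 \cdot 24 \cdot 4 = 1 \cdot 96 = 96$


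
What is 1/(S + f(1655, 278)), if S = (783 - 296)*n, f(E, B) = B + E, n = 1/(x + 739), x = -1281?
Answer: 542/1047199 ≈ 0.00051757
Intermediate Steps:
n = -1/542 (n = 1/(-1281 + 739) = 1/(-542) = -1/542 ≈ -0.0018450)
S = -487/542 (S = (783 - 296)*(-1/542) = 487*(-1/542) = -487/542 ≈ -0.89852)
1/(S + f(1655, 278)) = 1/(-487/542 + (278 + 1655)) = 1/(-487/542 + 1933) = 1/(1047199/542) = 542/1047199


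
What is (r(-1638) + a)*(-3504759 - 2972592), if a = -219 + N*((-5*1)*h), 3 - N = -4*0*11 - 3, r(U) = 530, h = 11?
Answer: 123069669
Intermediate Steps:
N = 6 (N = 3 - (-4*0*11 - 3) = 3 - (0*11 - 3) = 3 - (0 - 3) = 3 - 1*(-3) = 3 + 3 = 6)
a = -549 (a = -219 + 6*(-5*1*11) = -219 + 6*(-5*11) = -219 + 6*(-55) = -219 - 330 = -549)
(r(-1638) + a)*(-3504759 - 2972592) = (530 - 549)*(-3504759 - 2972592) = -19*(-6477351) = 123069669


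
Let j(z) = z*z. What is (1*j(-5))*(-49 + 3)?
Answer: -1150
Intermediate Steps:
j(z) = z²
(1*j(-5))*(-49 + 3) = (1*(-5)²)*(-49 + 3) = (1*25)*(-46) = 25*(-46) = -1150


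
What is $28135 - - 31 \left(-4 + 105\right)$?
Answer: $31266$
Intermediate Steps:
$28135 - - 31 \left(-4 + 105\right) = 28135 - \left(-31\right) 101 = 28135 - -3131 = 28135 + 3131 = 31266$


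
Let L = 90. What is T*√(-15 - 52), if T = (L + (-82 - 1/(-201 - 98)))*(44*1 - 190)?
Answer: -349378*I*√67/299 ≈ -9564.5*I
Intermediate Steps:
T = -349378/299 (T = (90 + (-82 - 1/(-201 - 98)))*(44*1 - 190) = (90 + (-82 - 1/(-299)))*(44 - 190) = (90 + (-82 - 1*(-1/299)))*(-146) = (90 + (-82 + 1/299))*(-146) = (90 - 24517/299)*(-146) = (2393/299)*(-146) = -349378/299 ≈ -1168.5)
T*√(-15 - 52) = -349378*√(-15 - 52)/299 = -349378*I*√67/299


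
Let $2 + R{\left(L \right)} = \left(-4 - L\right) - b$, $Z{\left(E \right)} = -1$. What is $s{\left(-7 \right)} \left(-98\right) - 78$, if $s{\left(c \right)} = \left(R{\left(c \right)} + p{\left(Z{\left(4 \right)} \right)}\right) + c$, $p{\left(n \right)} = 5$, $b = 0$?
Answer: $20$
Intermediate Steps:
$R{\left(L \right)} = -6 - L$ ($R{\left(L \right)} = -2 - \left(4 + L\right) = -6 - L$)
$s{\left(c \right)} = -1$ ($s{\left(c \right)} = \left(\left(-6 - c\right) + 5\right) + c = \left(-1 - c\right) + c = -1$)
$s{\left(-7 \right)} \left(-98\right) - 78 = \left(-1\right) \left(-98\right) - 78 = 98 - 78 = 20$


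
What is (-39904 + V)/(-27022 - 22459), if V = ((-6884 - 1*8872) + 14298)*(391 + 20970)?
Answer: 31184242/49481 ≈ 630.23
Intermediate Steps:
V = -31144338 (V = ((-6884 - 8872) + 14298)*21361 = (-15756 + 14298)*21361 = -1458*21361 = -31144338)
(-39904 + V)/(-27022 - 22459) = (-39904 - 31144338)/(-27022 - 22459) = -31184242/(-49481) = -31184242*(-1/49481) = 31184242/49481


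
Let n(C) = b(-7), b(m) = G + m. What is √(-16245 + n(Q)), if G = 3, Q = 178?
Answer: I*√16249 ≈ 127.47*I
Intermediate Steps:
b(m) = 3 + m
n(C) = -4 (n(C) = 3 - 7 = -4)
√(-16245 + n(Q)) = √(-16245 - 4) = √(-16249) = I*√16249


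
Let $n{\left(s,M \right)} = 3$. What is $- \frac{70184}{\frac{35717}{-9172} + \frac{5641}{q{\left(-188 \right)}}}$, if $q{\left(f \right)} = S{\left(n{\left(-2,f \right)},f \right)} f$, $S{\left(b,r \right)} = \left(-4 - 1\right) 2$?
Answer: $\frac{302551994560}{3852177} \approx 78541.0$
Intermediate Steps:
$S{\left(b,r \right)} = -10$ ($S{\left(b,r \right)} = \left(-5\right) 2 = -10$)
$q{\left(f \right)} = - 10 f$
$- \frac{70184}{\frac{35717}{-9172} + \frac{5641}{q{\left(-188 \right)}}} = - \frac{70184}{\frac{35717}{-9172} + \frac{5641}{\left(-10\right) \left(-188\right)}} = - \frac{70184}{35717 \left(- \frac{1}{9172}\right) + \frac{5641}{1880}} = - \frac{70184}{- \frac{35717}{9172} + 5641 \cdot \frac{1}{1880}} = - \frac{70184}{- \frac{35717}{9172} + \frac{5641}{1880}} = - \frac{70184}{- \frac{3852177}{4310840}} = \left(-70184\right) \left(- \frac{4310840}{3852177}\right) = \frac{302551994560}{3852177}$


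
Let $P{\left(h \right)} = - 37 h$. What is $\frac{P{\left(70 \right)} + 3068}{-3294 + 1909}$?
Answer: $- \frac{478}{1385} \approx -0.34513$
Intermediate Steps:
$\frac{P{\left(70 \right)} + 3068}{-3294 + 1909} = \frac{\left(-37\right) 70 + 3068}{-3294 + 1909} = \frac{-2590 + 3068}{-1385} = 478 \left(- \frac{1}{1385}\right) = - \frac{478}{1385}$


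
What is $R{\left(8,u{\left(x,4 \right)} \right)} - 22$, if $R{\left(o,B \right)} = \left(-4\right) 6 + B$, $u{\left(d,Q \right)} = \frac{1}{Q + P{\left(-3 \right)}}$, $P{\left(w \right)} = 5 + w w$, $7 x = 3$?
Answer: $- \frac{827}{18} \approx -45.944$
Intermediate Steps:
$x = \frac{3}{7}$ ($x = \frac{1}{7} \cdot 3 = \frac{3}{7} \approx 0.42857$)
$P{\left(w \right)} = 5 + w^{2}$
$u{\left(d,Q \right)} = \frac{1}{14 + Q}$ ($u{\left(d,Q \right)} = \frac{1}{Q + \left(5 + \left(-3\right)^{2}\right)} = \frac{1}{Q + \left(5 + 9\right)} = \frac{1}{Q + 14} = \frac{1}{14 + Q}$)
$R{\left(o,B \right)} = -24 + B$
$R{\left(8,u{\left(x,4 \right)} \right)} - 22 = \left(-24 + \frac{1}{14 + 4}\right) - 22 = \left(-24 + \frac{1}{18}\right) - 22 = - \frac{431}{18} - 22 = - \frac{827}{18}$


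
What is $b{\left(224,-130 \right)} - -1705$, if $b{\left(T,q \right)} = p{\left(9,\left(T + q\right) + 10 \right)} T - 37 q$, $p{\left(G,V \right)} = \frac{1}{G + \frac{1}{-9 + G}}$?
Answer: $6515$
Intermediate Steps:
$b{\left(T,q \right)} = - 37 q$ ($b{\left(T,q \right)} = \frac{-9 + 9}{1 + 9^{2} - 81} T - 37 q = \frac{1}{1 + 81 - 81} \cdot 0 T - 37 q = 1^{-1} \cdot 0 T - 37 q = 1 \cdot 0 T - 37 q = 0 T - 37 q = 0 - 37 q = - 37 q$)
$b{\left(224,-130 \right)} - -1705 = \left(-37\right) \left(-130\right) - -1705 = 4810 + 1705 = 6515$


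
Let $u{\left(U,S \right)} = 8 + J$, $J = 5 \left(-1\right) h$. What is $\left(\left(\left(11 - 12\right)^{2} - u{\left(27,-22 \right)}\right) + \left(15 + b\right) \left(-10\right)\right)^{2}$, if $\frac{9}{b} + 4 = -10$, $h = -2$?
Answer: $\frac{1263376}{49} \approx 25783.0$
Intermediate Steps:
$b = - \frac{9}{14}$ ($b = \frac{9}{-4 - 10} = \frac{9}{-14} = 9 \left(- \frac{1}{14}\right) = - \frac{9}{14} \approx -0.64286$)
$J = 10$ ($J = 5 \left(-1\right) \left(-2\right) = \left(-5\right) \left(-2\right) = 10$)
$u{\left(U,S \right)} = 18$ ($u{\left(U,S \right)} = 8 + 10 = 18$)
$\left(\left(\left(11 - 12\right)^{2} - u{\left(27,-22 \right)}\right) + \left(15 + b\right) \left(-10\right)\right)^{2} = \left(\left(\left(11 - 12\right)^{2} - 18\right) + \left(15 - \frac{9}{14}\right) \left(-10\right)\right)^{2} = \left(\left(\left(-1\right)^{2} - 18\right) + \frac{201}{14} \left(-10\right)\right)^{2} = \left(\left(1 - 18\right) - \frac{1005}{7}\right)^{2} = \left(-17 - \frac{1005}{7}\right)^{2} = \left(- \frac{1124}{7}\right)^{2} = \frac{1263376}{49}$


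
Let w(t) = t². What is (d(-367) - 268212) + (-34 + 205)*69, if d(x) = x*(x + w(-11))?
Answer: -166131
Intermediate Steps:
d(x) = x*(121 + x) (d(x) = x*(x + (-11)²) = x*(x + 121) = x*(121 + x))
(d(-367) - 268212) + (-34 + 205)*69 = (-367*(121 - 367) - 268212) + (-34 + 205)*69 = (-367*(-246) - 268212) + 171*69 = (90282 - 268212) + 11799 = -177930 + 11799 = -166131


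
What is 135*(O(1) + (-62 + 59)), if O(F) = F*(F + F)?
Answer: -135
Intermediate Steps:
O(F) = 2*F**2 (O(F) = F*(2*F) = 2*F**2)
135*(O(1) + (-62 + 59)) = 135*(2*1**2 + (-62 + 59)) = 135*(2*1 - 3) = 135*(2 - 3) = 135*(-1) = -135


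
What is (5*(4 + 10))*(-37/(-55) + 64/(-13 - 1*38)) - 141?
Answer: -101963/561 ≈ -181.75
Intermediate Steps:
(5*(4 + 10))*(-37/(-55) + 64/(-13 - 1*38)) - 141 = (5*14)*(-37*(-1/55) + 64/(-13 - 38)) - 141 = 70*(37/55 + 64/(-51)) - 141 = 70*(37/55 + 64*(-1/51)) - 141 = 70*(37/55 - 64/51) - 141 = 70*(-1633/2805) - 141 = -22862/561 - 141 = -101963/561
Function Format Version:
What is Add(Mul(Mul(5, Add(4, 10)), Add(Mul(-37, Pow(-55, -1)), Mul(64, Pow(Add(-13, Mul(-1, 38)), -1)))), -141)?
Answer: Rational(-101963, 561) ≈ -181.75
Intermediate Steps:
Add(Mul(Mul(5, Add(4, 10)), Add(Mul(-37, Pow(-55, -1)), Mul(64, Pow(Add(-13, Mul(-1, 38)), -1)))), -141) = Add(Mul(Mul(5, 14), Add(Mul(-37, Rational(-1, 55)), Mul(64, Pow(Add(-13, -38), -1)))), -141) = Add(Mul(70, Add(Rational(37, 55), Mul(64, Pow(-51, -1)))), -141) = Add(Mul(70, Add(Rational(37, 55), Mul(64, Rational(-1, 51)))), -141) = Add(Mul(70, Add(Rational(37, 55), Rational(-64, 51))), -141) = Add(Mul(70, Rational(-1633, 2805)), -141) = Add(Rational(-22862, 561), -141) = Rational(-101963, 561)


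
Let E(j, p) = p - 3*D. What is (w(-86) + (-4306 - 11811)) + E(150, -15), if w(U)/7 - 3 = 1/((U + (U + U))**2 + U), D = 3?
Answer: -1071625353/66478 ≈ -16120.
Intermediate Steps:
E(j, p) = -9 + p (E(j, p) = p - 3*3 = p - 9 = -9 + p)
w(U) = 21 + 7/(U + 9*U**2) (w(U) = 21 + 7/((U + (U + U))**2 + U) = 21 + 7/((U + 2*U)**2 + U) = 21 + 7/((3*U)**2 + U) = 21 + 7/(9*U**2 + U) = 21 + 7/(U + 9*U**2))
(w(-86) + (-4306 - 11811)) + E(150, -15) = (7*(1 + 3*(-86) + 27*(-86)**2)/(-86*(1 + 9*(-86))) + (-4306 - 11811)) + (-9 - 15) = (7*(-1/86)*(1 - 258 + 27*7396)/(1 - 774) - 16117) - 24 = (7*(-1/86)*(1 - 258 + 199692)/(-773) - 16117) - 24 = (7*(-1/86)*(-1/773)*199435 - 16117) - 24 = (1396045/66478 - 16117) - 24 = -1070029881/66478 - 24 = -1071625353/66478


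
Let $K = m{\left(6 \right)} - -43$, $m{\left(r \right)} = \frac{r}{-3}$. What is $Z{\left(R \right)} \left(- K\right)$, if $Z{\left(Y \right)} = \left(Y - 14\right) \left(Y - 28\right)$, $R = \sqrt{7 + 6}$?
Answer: $-16605 + 1722 \sqrt{13} \approx -10396.0$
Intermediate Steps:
$m{\left(r \right)} = - \frac{r}{3}$ ($m{\left(r \right)} = r \left(- \frac{1}{3}\right) = - \frac{r}{3}$)
$R = \sqrt{13} \approx 3.6056$
$Z{\left(Y \right)} = \left(-28 + Y\right) \left(-14 + Y\right)$ ($Z{\left(Y \right)} = \left(-14 + Y\right) \left(-28 + Y\right) = \left(-28 + Y\right) \left(-14 + Y\right)$)
$K = 41$ ($K = \left(- \frac{1}{3}\right) 6 - -43 = -2 + 43 = 41$)
$Z{\left(R \right)} \left(- K\right) = \left(392 + \left(\sqrt{13}\right)^{2} - 42 \sqrt{13}\right) \left(\left(-1\right) 41\right) = \left(392 + 13 - 42 \sqrt{13}\right) \left(-41\right) = \left(405 - 42 \sqrt{13}\right) \left(-41\right) = -16605 + 1722 \sqrt{13}$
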